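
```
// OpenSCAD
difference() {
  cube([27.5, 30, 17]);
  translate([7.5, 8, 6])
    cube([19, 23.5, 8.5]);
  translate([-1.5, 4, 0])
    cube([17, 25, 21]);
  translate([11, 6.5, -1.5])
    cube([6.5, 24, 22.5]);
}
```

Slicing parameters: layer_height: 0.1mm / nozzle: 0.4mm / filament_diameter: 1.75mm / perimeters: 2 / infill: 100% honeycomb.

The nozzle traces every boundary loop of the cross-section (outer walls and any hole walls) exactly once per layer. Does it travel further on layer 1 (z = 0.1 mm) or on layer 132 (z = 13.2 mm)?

layer 1 (z = 0.1 mm)

Layer 1 (z = 0.1): the 27.5×30 cube contributes its full rectangle (perimeter 115.00 mm); the cube at (7.5, 8) is not intersected at this z (z outside [6, 14.5]); the cube at (-1.5, 4) is present — its section is the full 17×25 rectangle (perimeter 84.00 mm); the cube at (11, 6.5) (footprint 6.5×24) is included at this height (perimeter 61.00 mm); After the difference (first − rest): starting from the 27.5×30 cube, the 17×25 cube at (-1.5, 4) partially overlaps it — only the 387.50 mm² overlap (of its 425.00 mm²) is removed, clipping the outline; the 6.5×24 cube at (11, 6.5) partially overlaps it — only the 51.50 mm² overlap (of its 156.00 mm²) is removed, clipping the outline — boundary = 139.00 mm. So its perimeter = 139.00 mm. Layer 132 (z = 13.2): the 27.5×30 cube contributes its full rectangle (perimeter 115.00 mm); the 19×23.5 cube at (7.5, 8) contributes its full rectangle (perimeter 85.00 mm); the cube at (-1.5, 4) is present — its section is the full 17×25 rectangle (perimeter 84.00 mm); the cube at (11, 6.5) (footprint 6.5×24) is included at this height (perimeter 61.00 mm); Taking the first minus the rest: starting from the 27.5×30 cube, the 19×23.5 cube at (7.5, 8) partially overlaps it — only the 418.00 mm² overlap (of its 446.50 mm²) is removed, clipping the outline; the 17×25 cube at (-1.5, 4) partially overlaps it — only the 219.50 mm² overlap (of its 425.00 mm²) is removed, clipping the outline; the 6.5×24 cube at (11, 6.5) partially overlaps it — only the 3.00 mm² overlap (of its 156.00 mm²) is removed, clipping the outline — boundary = 132.00 mm. So its perimeter = 132.00 mm. Layer 1 is larger (139.00 vs 132.00 mm).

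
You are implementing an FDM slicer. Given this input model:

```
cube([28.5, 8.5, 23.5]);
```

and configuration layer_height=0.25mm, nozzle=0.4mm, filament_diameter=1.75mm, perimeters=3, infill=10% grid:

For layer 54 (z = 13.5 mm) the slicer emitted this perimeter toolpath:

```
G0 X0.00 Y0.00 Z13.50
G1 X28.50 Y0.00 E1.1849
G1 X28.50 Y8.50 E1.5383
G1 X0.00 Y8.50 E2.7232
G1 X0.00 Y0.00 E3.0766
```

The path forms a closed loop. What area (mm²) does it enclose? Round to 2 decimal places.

242.25 mm²

Apply the shoelace formula to the sequence of (X, Y) vertices; enclosed area = 242.25 mm².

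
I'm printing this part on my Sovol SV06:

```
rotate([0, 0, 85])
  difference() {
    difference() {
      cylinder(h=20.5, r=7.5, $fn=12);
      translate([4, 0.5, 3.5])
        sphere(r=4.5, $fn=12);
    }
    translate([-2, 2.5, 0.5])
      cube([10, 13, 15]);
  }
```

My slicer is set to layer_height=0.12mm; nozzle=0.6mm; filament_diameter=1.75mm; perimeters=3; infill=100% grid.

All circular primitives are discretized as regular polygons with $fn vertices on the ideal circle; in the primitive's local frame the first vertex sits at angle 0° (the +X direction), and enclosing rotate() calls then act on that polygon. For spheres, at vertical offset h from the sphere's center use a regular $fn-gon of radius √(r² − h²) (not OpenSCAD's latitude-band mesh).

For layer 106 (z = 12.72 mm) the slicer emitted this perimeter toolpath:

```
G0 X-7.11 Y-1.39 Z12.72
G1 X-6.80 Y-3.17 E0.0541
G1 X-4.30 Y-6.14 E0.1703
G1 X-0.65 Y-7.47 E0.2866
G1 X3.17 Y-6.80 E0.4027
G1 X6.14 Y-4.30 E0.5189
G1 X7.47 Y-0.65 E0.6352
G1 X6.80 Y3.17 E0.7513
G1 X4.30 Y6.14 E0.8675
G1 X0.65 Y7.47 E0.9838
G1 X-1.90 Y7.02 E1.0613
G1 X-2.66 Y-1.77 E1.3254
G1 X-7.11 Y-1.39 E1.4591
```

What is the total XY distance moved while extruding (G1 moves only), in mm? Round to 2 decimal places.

Sum the Euclidean lengths of each G1 segment: total = 48.74 mm.

48.74 mm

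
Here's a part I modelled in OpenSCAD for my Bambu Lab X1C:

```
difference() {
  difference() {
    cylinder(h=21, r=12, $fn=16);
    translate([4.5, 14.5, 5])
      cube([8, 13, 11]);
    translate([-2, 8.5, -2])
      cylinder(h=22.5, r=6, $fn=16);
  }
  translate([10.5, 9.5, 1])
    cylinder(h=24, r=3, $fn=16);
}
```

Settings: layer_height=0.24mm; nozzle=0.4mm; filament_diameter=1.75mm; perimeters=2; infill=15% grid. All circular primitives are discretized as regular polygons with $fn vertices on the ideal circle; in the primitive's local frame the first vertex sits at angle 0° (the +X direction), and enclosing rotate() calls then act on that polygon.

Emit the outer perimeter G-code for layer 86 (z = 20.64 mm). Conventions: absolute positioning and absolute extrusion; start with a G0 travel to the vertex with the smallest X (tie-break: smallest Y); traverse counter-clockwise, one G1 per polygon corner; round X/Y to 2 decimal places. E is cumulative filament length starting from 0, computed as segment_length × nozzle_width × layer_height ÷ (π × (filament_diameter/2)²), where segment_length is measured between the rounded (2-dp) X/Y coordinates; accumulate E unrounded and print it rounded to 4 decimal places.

G0 X-12.00 Y0.00 Z20.64
G1 X-11.09 Y-4.59 E0.1868
G1 X-8.49 Y-8.49 E0.3738
G1 X-4.59 Y-11.09 E0.5609
G1 X0.00 Y-12.00 E0.7477
G1 X4.59 Y-11.09 E0.9344
G1 X8.49 Y-8.49 E1.1215
G1 X11.09 Y-4.59 E1.3086
G1 X12.00 Y0.00 E1.4954
G1 X11.09 Y4.59 E1.6821
G1 X9.71 Y6.66 E1.7814
G1 X9.35 Y6.73 E1.7961
G1 X8.38 Y7.38 E1.8427
G1 X7.73 Y8.35 E1.8893
G1 X7.58 Y9.09 E1.9194
G1 X4.59 Y11.09 E2.0630
G1 X0.00 Y12.00 E2.2497
G1 X-4.59 Y11.09 E2.4365
G1 X-8.49 Y8.49 E2.6236
G1 X-11.09 Y4.59 E2.8106
G1 X-12.00 Y0.00 E2.9974

At z = 20.64 mm: the r=12 cylinder gives a regular 16-gon of circumradius 12 (constant along its height); the cube at (4.5, 14.5) does not reach this height (z outside [5, 16]); the cylinder at (-2, 8.5) is absent (z outside [-2, 20.5]); Subtracting the remaining from the first: none of the subtracted shapes is present at this height, so the r=12 cylinder is unchanged — 1 connected region; the cylinder at (10.5, 9.5): section is a regular 16-gon, circumradius r=3; Taking the first minus the rest: starting from the result so far, the r=3 cylinder at (10.5, 9.5) partially overlaps it — only the 1.55 mm² overlap (of its 27.55 mm²) is removed, clipping the outline — 1 connected region. The outline is a single polygon with 20 vertices. Extrusion per mm of travel: 0.4 × 0.24 / (π × 0.875²) = 0.039912. Accumulating E over each segment gives final E = 2.9974.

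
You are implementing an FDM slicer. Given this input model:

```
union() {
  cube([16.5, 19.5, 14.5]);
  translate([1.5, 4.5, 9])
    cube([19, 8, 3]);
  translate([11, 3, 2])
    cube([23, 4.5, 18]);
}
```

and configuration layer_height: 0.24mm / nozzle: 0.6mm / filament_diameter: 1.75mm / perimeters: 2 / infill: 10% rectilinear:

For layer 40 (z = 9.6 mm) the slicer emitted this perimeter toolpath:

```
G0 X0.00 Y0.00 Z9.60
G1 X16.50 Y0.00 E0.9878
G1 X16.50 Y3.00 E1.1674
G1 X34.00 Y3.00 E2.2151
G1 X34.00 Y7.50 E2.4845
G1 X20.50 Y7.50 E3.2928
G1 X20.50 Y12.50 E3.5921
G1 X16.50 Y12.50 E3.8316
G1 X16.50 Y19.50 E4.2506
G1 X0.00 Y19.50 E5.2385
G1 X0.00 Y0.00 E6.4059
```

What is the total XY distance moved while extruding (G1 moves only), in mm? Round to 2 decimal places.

107.00 mm

Sum the Euclidean lengths of each G1 segment: total = 107.00 mm.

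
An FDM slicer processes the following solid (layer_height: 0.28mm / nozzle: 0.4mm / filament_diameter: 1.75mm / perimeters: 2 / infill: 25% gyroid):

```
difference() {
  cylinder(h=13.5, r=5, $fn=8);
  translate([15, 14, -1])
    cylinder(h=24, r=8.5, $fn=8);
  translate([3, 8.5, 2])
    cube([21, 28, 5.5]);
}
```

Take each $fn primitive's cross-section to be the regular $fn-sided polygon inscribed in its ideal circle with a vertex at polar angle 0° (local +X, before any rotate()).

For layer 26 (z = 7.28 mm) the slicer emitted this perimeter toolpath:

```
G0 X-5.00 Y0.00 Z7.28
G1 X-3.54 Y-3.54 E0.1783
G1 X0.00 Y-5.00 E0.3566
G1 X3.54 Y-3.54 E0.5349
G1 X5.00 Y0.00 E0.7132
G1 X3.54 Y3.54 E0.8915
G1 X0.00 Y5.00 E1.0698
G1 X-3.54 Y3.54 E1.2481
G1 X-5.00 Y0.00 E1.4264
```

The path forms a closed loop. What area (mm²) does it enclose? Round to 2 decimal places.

70.80 mm²

Apply the shoelace formula to the sequence of (X, Y) vertices; enclosed area = 70.80 mm².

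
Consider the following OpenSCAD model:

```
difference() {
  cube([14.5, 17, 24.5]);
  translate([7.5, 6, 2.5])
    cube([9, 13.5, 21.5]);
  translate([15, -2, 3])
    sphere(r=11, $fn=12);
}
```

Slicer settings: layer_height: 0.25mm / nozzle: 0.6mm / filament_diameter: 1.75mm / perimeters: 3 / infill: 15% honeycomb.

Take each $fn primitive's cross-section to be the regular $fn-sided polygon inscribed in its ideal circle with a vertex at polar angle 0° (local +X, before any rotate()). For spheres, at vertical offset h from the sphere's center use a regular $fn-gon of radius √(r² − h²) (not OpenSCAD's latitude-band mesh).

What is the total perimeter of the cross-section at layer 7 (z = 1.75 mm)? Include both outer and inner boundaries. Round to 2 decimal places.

At z = 1.75 mm: the 14.5×17 cube contributes its full rectangle (perimeter 63.00 mm); the cube at (7.5, 6) is not intersected at this z (z outside [2.5, 24]); the r=11 sphere at (15, -2) contributes a regular 12-gon of circumradius √(11²−1.25²) = 10.929 (perimeter = 2·12·10.929·sin(180°/12) = 67.89 mm); After the difference (first − rest): starting from the 14.5×17 cube, the r=11 sphere at (15, -2) partially overlaps it — only the 63.83 mm² overlap (of its 358.31 mm²) is removed, clipping the outline — boundary = 58.70 mm. Overall, the cross-section is a single solid region. Total boundary length (outer) = 58.70 mm.

58.70 mm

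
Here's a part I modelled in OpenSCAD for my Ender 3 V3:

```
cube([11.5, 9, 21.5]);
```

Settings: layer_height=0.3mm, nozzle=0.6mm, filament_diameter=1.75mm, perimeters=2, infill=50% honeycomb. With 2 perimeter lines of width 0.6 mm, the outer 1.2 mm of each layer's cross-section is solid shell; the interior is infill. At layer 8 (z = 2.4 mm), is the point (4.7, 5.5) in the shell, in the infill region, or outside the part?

At z = 2.4 mm: the cube is present — its section is the full 11.5×9 rectangle. Overall, the cross-section is a single solid region. The nearest boundary edge runs (11.50, 9.00)→(0.00, 9.00); distance from the point to it = 3.50 mm. The point is inside the cross-section and 3.50 mm from the nearest boundary — more than the 1.2 mm shell width (2 × 0.6), so it's in the infill interior.

infill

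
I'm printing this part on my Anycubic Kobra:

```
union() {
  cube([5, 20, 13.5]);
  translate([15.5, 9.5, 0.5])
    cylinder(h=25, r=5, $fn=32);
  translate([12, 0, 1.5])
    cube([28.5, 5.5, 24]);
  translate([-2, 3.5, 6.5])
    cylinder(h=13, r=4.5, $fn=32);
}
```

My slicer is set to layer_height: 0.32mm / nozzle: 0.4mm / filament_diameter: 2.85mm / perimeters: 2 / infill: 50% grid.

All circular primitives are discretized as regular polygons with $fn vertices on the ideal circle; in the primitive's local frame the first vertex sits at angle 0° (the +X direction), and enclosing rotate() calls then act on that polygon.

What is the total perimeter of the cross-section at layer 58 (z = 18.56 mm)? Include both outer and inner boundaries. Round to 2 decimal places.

At z = 18.56 mm: the cube does not reach this height (z outside [0, 13.5]); the r=5 cylinder at (15.5, 9.5) gives a regular 32-gon of circumradius 5 (constant along its height) (perimeter = 2·32·5.000·sin(180°/32) = 31.37 mm); the cube at (12, 0) is present — its section is the full 28.5×5.5 rectangle (perimeter 68.00 mm); the r=4.5 cylinder at (-2, 3.5) gives a regular 32-gon of circumradius 4.5 (constant along its height) (perimeter = 2·32·4.500·sin(180°/32) = 28.23 mm); Merging all regions: the regions partially overlap (shared area 3.99 mm²), so the edge portions inside another operand are dropped and the merged outline is re-measured after clipping — boundary = 115.28 mm. Overall, the cross-section has 2 separate islands. Total boundary length (outer) = 115.28 mm.

115.28 mm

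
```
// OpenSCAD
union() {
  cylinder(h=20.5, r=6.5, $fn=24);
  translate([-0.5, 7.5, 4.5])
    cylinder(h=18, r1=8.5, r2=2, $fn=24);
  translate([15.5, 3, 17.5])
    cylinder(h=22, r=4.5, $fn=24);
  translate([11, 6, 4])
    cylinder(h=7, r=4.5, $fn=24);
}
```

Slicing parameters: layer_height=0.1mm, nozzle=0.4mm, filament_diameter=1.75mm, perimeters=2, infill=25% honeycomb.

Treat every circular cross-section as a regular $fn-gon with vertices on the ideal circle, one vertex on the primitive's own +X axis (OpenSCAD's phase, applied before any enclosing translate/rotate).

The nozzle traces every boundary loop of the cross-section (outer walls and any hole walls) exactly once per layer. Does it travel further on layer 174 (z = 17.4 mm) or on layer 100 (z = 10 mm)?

Layer 174 (z = 17.4): the r=6.5 cylinder gives a regular 24-gon of circumradius 6.5 (constant along its height) (perimeter = 2·24·6.500·sin(180°/24) = 40.72 mm); the cone at (-0.5, 7.5): at t=0.717 of its height the radius interpolates to r₁+(r₂−r₁)t = 3.842, giving a regular 24-gon of that circumradius (perimeter = 2·24·3.842·sin(180°/24) = 24.07 mm); the cylinder at (15.5, 3) is not intersected at this z (z outside [17.5, 39.5]); the cylinder at (11, 6) is not intersected at this z (z outside [4, 11]); Taking the union: the regions partially overlap (shared area 12.68 mm²), so the edge portions inside another operand are dropped and the merged outline is re-measured after clipping — boundary = 49.97 mm. So its perimeter = 49.97 mm. Layer 100 (z = 10): the r=6.5 cylinder contributes a regular 24-gon of circumradius 6.5 (perimeter = 2·24·6.500·sin(180°/24) = 40.72 mm); the cone at (-0.5, 7.5) (r1=8.5→r2=2) has section circumradius 6.514 here — a regular 24-gon (perimeter = 2·24·6.514·sin(180°/24) = 40.81 mm); the cylinder at (15.5, 3) is not intersected at this z (z outside [17.5, 39.5]); the r=4.5 cylinder at (11, 6) gives a regular 24-gon of circumradius 4.5 (constant along its height) (perimeter = 2·24·4.500·sin(180°/24) = 28.19 mm); Taking the union: the regions partially overlap (shared area 40.02 mm²), so the edge portions inside another operand are dropped and the merged outline is re-measured after clipping — boundary = 85.05 mm. So its perimeter = 85.05 mm. Layer 100 is larger (85.05 vs 49.97 mm).

layer 100 (z = 10 mm)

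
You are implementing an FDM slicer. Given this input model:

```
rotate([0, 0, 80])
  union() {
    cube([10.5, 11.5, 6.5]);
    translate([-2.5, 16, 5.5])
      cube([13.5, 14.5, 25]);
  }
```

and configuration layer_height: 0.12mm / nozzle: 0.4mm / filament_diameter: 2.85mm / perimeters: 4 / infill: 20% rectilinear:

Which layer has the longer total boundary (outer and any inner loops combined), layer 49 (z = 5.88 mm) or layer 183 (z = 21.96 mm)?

Layer 49 (z = 5.88): the 10.5×11.5 cube contributes its full rectangle (perimeter 44.00 mm); the 13.5×14.5 cube at (-2.5, 16) contributes its full rectangle (perimeter 56.00 mm); Combining (union): the 2 present regions are separate (no shared area or edge), so areas and boundary lengths simply add and each stays a separate island — boundary = 100.00 mm; (rotated 80° about Z; rotation is an isometry so areas/perimeters/island counts are preserved). So its perimeter = 100.00 mm. Layer 183 (z = 21.96): the cube is absent (z outside [0, 6.5]); the cube at (-2.5, 16) (footprint 13.5×14.5) is included at this height (perimeter 56.00 mm); Taking the union: only the 13.5×14.5 cube at (-2.5, 16) is present, so the union is just that shape — boundary = 56.00 mm; (whole slice rotated 80° about Z — lengths, areas and connectivity unchanged). So its perimeter = 56.00 mm. Layer 49 is larger (100.00 vs 56.00 mm).

layer 49 (z = 5.88 mm)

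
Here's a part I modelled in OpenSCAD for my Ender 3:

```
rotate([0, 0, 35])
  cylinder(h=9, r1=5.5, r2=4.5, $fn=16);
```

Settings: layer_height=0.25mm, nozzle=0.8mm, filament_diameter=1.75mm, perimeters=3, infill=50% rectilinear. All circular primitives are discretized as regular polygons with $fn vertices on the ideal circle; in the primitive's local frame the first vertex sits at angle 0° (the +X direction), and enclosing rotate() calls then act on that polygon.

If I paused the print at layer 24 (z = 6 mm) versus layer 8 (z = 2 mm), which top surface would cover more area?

layer 8 (z = 2 mm)

Layer 24 (z = 6): the cone: at t=0.667 of its height the radius interpolates to r₁+(r₂−r₁)t = 4.833, giving a regular 16-gon of that circumradius (area = (16/2)·4.833²·sin(360°/16) = 71.52 mm²); (whole slice rotated 35° about Z — lengths, areas and connectivity unchanged). So its area = 71.52 mm². Layer 8 (z = 2): the cone contributes a regular 16-gon of circumradius 5.278 (interpolated between r1=5.5 and r2=4.5 at t=0.222) (area = (16/2)·5.278²·sin(360°/16) = 85.28 mm²); (whole slice rotated 35° about Z — lengths, areas and connectivity unchanged). So its area = 85.28 mm². Layer 8 is larger (85.28 vs 71.52 mm²).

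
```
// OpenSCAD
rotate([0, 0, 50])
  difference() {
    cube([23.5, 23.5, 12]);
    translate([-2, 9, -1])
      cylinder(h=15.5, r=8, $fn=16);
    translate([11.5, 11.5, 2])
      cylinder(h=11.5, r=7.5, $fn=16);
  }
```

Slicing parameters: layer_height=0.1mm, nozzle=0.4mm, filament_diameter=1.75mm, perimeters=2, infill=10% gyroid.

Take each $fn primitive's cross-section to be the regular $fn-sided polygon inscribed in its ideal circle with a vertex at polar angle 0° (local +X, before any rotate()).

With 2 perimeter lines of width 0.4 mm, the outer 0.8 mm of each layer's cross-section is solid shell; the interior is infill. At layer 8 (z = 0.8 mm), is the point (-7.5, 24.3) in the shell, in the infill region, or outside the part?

infill

At z = 0.8 mm: the 23.5×23.5 cube contributes its full rectangle; the r=8 cylinder at (-2, 9) gives a regular 16-gon of circumradius 8 (constant along its height); the cylinder at (11.5, 11.5) is absent (z outside [2, 13.5]); Taking the first minus the rest: starting from the 23.5×23.5 cube, the r=8 cylinder at (-2, 9) partially overlaps it — only the 66.76 mm² overlap (of its 195.93 mm²) is removed, clipping the outline — 1 connected region; (whole slice rotated 50° about Z — lengths, areas and connectivity unchanged). Overall, the cross-section is a single solid region. Undo the 50° rotation: the query point maps to (13.794, 21.365) in the un-rotated model frame. The nearest boundary edge runs (0.00, 23.50)→(23.50, 23.50); distance from the point to it = 2.13 mm. The point is inside the cross-section and 2.13 mm from the nearest boundary — more than the 0.8 mm shell width (2 × 0.4), so it's in the infill interior.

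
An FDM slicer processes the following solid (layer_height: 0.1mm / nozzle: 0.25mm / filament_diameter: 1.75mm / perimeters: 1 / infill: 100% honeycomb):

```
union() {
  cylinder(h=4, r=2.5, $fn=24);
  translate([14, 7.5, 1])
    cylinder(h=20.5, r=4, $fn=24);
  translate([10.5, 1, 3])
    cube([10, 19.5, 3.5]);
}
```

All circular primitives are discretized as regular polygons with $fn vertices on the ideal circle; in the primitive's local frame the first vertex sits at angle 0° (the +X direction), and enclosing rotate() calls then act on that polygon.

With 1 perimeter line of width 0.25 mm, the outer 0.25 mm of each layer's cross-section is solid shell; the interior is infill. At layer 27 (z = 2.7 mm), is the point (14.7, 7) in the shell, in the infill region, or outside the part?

At z = 2.7 mm: the r=2.5 cylinder gives a regular 24-gon of circumradius 2.5 (constant along its height); the r=4 cylinder at (14, 7.5) contributes a regular 24-gon of circumradius 4; the cube at (10.5, 1) is absent (z outside [3, 6.5]); Combining (union): the 2 present regions are separate (no shared area or edge), so areas and boundary lengths simply add and each stays a separate island — 2 connected regions. Overall, the cross-section has 2 separate islands. The nearest boundary edge runs (17.46, 5.50)→(16.83, 4.67); distance from the point to it = 3.11 mm. (Shell/infill is judged within the island containing the point — the largest one.) The point is inside the cross-section and 3.11 mm from the nearest boundary — more than the 0.25 mm shell width (1 × 0.25), so it's in the infill interior.

infill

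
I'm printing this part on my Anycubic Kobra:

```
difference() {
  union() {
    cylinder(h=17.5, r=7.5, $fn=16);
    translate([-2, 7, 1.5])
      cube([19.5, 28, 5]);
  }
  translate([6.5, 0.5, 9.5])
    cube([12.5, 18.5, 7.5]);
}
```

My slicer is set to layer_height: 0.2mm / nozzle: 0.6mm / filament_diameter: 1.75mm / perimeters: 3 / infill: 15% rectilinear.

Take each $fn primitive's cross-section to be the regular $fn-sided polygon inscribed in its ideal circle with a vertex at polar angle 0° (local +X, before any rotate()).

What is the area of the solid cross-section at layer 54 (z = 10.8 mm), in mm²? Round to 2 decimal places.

At z = 10.8 mm: the r=7.5 cylinder gives a regular 16-gon of circumradius 7.5 (constant along its height) (area = (16/2)·7.500²·sin(360°/16) = 172.21 mm²); the cube at (-2, 7) does not reach this height (z outside [1.5, 6.5]); Merging all regions: only the r=7.5 cylinder is present, so the union is just that shape — area = 172.21 mm²; the cube at (6.5, 0.5) (footprint 12.5×18.5) is included at this height (area 231.25 mm²); Taking the first minus the rest: starting from that combined region (172.21 mm²), the 12.5×18.5 cube at (6.5, 0.5) partially overlaps it — only the 1.71 mm² overlap (of its 231.25 mm²) is removed, clipping the outline — area = 170.49 mm². Overall, the cross-section is a single solid region. Net area = 170.49 mm².

170.49 mm²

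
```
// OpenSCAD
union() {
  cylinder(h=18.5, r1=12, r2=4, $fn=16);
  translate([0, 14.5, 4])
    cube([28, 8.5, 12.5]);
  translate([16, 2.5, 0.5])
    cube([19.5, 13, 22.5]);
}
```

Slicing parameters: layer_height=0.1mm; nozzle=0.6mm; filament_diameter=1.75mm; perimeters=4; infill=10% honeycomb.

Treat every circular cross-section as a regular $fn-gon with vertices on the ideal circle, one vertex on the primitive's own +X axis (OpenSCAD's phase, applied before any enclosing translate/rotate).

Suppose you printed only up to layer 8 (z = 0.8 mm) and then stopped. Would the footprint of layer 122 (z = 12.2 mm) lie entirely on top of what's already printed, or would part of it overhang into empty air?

part overhangs

Compare the two slices. At z = 0.8: the cone contributes a regular 16-gon of circumradius 11.654 (interpolated between r1=12 and r2=4 at t=0.043) (area = (16/2)·11.654²·sin(360°/16) = 415.80 mm²); the cube at (0, 14.5) is not intersected at this z (z outside [4, 16.5]); the 19.5×13 cube at (16, 2.5) contributes its full rectangle (area 253.50 mm²); Merging all regions: the 2 present regions are separate (no shared area or edge), so areas and boundary lengths simply add and each stays a separate island — area = 669.30 mm². At z = 12.2: the cone contributes a regular 16-gon of circumradius 6.724 (interpolated between r1=12 and r2=4 at t=0.659) (area = (16/2)·6.724²·sin(360°/16) = 138.43 mm²); the cube at (0, 14.5) (footprint 28×8.5) is included at this height (area 238.00 mm²); the 19.5×13 cube at (16, 2.5) contributes its full rectangle (area 253.50 mm²); Combining (union): the regions partially overlap — summed areas 629.93 mm² minus the doubly-counted overlap 12.00 mm² gives 617.93 mm² — area = 617.93 mm². Checking containment: at z = 12.2 the cross-section extends beyond the z = 0.8 cross-section by about 226.00 mm².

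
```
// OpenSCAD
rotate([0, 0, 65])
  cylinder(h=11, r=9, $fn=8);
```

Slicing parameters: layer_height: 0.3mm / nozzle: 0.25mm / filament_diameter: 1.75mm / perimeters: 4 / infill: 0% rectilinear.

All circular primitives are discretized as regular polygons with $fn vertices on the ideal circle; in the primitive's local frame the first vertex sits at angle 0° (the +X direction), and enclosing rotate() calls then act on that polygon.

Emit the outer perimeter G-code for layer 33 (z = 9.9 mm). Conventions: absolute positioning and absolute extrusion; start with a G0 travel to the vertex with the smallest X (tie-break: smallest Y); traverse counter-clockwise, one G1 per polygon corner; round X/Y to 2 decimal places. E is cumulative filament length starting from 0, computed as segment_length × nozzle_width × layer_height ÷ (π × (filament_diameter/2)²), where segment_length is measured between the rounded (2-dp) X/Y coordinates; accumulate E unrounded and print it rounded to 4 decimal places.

At z = 9.9 mm: the cylinder: section is a regular 8-gon, circumradius r=9; (rotated 65° about Z; rotation is an isometry so areas/perimeters/island counts are preserved). The outline is a single polygon with 8 vertices. Extrusion per mm of travel: 0.25 × 0.3 / (π × 0.875²) = 0.031181. Accumulating E over each segment gives final E = 1.7187.

G0 X-8.46 Y-3.08 Z9.90
G1 X-3.80 Y-8.16 E0.2150
G1 X3.08 Y-8.46 E0.4297
G1 X8.16 Y-3.80 E0.6446
G1 X8.46 Y3.08 E0.8594
G1 X3.80 Y8.16 E1.0743
G1 X-3.08 Y8.46 E1.2891
G1 X-8.16 Y3.80 E1.5040
G1 X-8.46 Y-3.08 E1.7187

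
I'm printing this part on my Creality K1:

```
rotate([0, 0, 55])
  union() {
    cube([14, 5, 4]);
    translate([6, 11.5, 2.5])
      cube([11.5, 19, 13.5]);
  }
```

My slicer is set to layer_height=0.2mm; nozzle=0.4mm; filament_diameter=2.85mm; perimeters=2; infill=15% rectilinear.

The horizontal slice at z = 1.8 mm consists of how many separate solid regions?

1

At z = 1.8 mm: the cube is present — its section is the full 14×5 rectangle; the cube at (6, 11.5) is absent (z outside [2.5, 16]); Combining (union): only the 14×5 cube is present, so the union is just that shape — 1 connected region; (rotated 55° about Z; rotation is an isometry so areas/perimeters/island counts are preserved). The result has 1 disconnected region.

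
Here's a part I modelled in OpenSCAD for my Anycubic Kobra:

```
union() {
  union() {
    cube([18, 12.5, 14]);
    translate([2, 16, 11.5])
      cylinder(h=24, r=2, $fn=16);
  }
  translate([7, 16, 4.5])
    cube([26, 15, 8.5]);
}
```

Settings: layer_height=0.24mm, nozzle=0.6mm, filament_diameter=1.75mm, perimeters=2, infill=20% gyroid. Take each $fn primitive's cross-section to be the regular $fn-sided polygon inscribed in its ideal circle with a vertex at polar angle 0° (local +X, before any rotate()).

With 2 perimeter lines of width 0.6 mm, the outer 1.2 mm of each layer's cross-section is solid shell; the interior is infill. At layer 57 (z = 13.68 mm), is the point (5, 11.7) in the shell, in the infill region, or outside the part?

At z = 13.68 mm: the cube (footprint 18×12.5) is included at this height; the r=2 cylinder at (2, 16) contributes a regular 16-gon of circumradius 2; Taking the union: the 2 present regions are separate (no shared area or edge), so areas and boundary lengths simply add and each stays a separate island — 2 connected regions; the cube at (7, 16) is absent (z outside [4.5, 13]); Merging all regions: only that combined region is present, so the union is just that shape — 2 connected regions. Overall, the cross-section has 2 separate islands. The nearest boundary edge runs (0.00, 12.50)→(18.00, 12.50); distance from the point to it = 0.80 mm. (Shell/infill is judged within the island containing the point — the largest one.) The point is inside the cross-section, 0.80 mm from the nearest boundary — within the 1.2 mm shell band (2 × 0.6).

shell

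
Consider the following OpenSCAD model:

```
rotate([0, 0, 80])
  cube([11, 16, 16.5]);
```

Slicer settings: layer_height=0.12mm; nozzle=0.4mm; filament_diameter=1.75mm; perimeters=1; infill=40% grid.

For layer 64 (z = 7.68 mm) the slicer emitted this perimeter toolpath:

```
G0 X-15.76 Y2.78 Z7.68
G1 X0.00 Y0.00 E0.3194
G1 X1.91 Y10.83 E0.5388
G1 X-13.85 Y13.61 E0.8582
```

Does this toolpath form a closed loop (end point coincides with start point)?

Start point (G0): (-15.76, 2.78). End point (last G1): the path does not return to the start — open.

no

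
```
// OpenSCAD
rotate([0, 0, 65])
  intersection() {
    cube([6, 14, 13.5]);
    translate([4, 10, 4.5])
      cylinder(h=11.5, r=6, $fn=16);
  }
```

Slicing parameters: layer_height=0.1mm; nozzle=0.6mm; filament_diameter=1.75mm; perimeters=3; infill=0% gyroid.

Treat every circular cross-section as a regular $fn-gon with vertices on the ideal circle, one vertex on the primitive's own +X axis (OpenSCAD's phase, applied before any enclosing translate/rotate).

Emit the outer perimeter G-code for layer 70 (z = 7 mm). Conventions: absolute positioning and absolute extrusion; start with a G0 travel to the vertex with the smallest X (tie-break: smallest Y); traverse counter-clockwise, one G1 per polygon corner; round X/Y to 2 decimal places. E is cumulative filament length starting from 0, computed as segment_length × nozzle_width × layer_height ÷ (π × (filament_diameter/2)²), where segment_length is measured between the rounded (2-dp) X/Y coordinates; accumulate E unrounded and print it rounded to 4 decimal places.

G0 X-12.69 Y5.92 Z7.00
G1 X-5.07 Y2.36 E0.2098
G1 X-3.32 Y3.43 E0.2610
G1 X-1.93 Y5.32 E0.3195
G1 X-1.45 Y7.30 E0.3703
G1 X-10.15 Y11.35 E0.6097
G1 X-12.69 Y5.92 E0.7592

At z = 7 mm: the 6×14 cube contributes its full rectangle; the r=6 cylinder at (4, 10) contributes a regular 16-gon of circumradius 6; After intersecting: the r=6 cylinder at (4, 10) partially overlaps the 6×14 cube; clipping to the common part keeps 57.33 mm² — 1 connected region; (whole slice rotated 65° about Z — lengths, areas and connectivity unchanged). The outline is a single polygon with 6 vertices. Extrusion per mm of travel: 0.6 × 0.1 / (π × 0.875²) = 0.024945. Accumulating E over each segment gives final E = 0.7592.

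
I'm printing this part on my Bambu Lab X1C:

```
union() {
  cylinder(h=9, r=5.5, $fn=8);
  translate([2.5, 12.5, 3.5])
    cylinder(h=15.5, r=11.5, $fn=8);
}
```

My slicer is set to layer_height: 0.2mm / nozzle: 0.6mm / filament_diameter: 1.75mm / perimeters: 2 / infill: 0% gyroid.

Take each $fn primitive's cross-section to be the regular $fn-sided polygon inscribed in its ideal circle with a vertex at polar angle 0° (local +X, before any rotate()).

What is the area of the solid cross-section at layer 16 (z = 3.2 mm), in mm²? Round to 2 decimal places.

85.56 mm²

At z = 3.2 mm: the r=5.5 cylinder gives a regular 8-gon of circumradius 5.5 (constant along its height) (area = (8/2)·5.500²·sin(360°/8) = 85.56 mm²); the cylinder at (2.5, 12.5) is absent (z outside [3.5, 19]); Combining (union): only the r=5.5 cylinder is present, so the union is just that shape — area = 85.56 mm². Overall, the cross-section is a single solid region. Net area = 85.56 mm².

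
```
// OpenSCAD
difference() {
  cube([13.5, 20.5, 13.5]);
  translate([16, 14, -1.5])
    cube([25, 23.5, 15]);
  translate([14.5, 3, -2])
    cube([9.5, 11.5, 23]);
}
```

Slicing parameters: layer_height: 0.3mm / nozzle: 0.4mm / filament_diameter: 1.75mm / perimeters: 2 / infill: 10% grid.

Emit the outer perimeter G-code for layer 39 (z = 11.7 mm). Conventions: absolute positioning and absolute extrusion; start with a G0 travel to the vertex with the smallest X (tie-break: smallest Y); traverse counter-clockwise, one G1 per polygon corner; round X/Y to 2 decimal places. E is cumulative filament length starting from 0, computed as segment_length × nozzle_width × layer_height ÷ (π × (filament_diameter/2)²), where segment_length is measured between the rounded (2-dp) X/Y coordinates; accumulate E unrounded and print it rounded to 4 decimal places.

At z = 11.7 mm: the cube is present — its section is the full 13.5×20.5 rectangle; the 25×23.5 cube at (16, 14) contributes its full rectangle; the 9.5×11.5 cube at (14.5, 3) contributes its full rectangle; After the difference (first − rest): starting from the 13.5×20.5 cube, the 25×23.5 cube at (16, 14) misses the remaining region (no effect); the 9.5×11.5 cube at (14.5, 3) misses the remaining region (no effect) — 1 connected region. The outline is a single polygon with 4 vertices. Extrusion per mm of travel: 0.4 × 0.3 / (π × 0.875²) = 0.049890. Accumulating E over each segment gives final E = 3.3925.

G0 X0.00 Y0.00 Z11.70
G1 X13.50 Y0.00 E0.6735
G1 X13.50 Y20.50 E1.6963
G1 X0.00 Y20.50 E2.3698
G1 X0.00 Y0.00 E3.3925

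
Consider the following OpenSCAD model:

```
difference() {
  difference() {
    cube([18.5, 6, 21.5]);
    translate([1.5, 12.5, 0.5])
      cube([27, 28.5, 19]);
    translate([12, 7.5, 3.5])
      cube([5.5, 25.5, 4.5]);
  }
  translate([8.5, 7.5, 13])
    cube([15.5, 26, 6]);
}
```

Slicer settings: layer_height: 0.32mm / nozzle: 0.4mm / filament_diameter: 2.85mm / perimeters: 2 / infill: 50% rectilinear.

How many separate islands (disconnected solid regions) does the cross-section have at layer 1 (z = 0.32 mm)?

1

At z = 0.32 mm: the 18.5×6 cube contributes its full rectangle; the cube at (1.5, 12.5) is not intersected at this z (z outside [0.5, 19.5]); the cube at (12, 7.5) is not intersected at this z (z outside [3.5, 8]); Subtracting the remaining from the first: none of the subtracted shapes is present at this height, so the 18.5×6 cube is unchanged — 1 connected region; the cube at (8.5, 7.5) is absent (z outside [13, 19]); Taking the first minus the rest: none of the subtracted shapes is present at this height, so the result so far is unchanged — 1 connected region. Overall, the cross-section is a single solid region. Island count = 1.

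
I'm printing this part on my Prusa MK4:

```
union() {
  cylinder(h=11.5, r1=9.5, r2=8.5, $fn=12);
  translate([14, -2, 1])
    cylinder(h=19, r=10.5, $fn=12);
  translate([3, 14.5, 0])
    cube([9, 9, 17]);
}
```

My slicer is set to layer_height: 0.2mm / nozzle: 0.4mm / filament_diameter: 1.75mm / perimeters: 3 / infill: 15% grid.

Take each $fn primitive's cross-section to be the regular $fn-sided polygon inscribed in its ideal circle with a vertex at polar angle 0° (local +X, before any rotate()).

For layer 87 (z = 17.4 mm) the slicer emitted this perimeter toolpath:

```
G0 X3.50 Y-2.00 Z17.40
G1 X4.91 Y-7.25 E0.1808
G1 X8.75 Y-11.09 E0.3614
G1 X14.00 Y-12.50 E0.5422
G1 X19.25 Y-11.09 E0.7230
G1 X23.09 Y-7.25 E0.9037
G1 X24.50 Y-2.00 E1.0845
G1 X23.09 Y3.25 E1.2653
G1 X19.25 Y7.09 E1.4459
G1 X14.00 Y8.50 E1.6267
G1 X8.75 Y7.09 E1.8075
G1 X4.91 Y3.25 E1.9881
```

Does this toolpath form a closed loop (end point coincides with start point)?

Start point (G0): (3.50, -2.00). End point (last G1): the path does not return to the start — open.

no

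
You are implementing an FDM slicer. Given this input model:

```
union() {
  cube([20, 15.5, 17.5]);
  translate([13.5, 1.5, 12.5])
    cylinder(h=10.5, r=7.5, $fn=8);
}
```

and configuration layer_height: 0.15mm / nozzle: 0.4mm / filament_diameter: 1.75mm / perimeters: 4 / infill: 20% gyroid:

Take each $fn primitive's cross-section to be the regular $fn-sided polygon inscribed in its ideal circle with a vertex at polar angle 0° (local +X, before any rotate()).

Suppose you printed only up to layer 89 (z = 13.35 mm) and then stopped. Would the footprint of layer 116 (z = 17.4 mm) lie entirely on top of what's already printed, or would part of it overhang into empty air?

entirely on top

Compare the two slices. At z = 13.35: the 20×15.5 cube contributes its full rectangle (area 310.00 mm²); the cylinder at (13.5, 1.5): section is a regular 8-gon, circumradius r=7.5 (area = (8/2)·7.500²·sin(360°/8) = 159.10 mm²); Combining (union): the regions partially overlap — summed areas 469.10 mm² minus the doubly-counted overlap 98.88 mm² gives 370.22 mm² — area = 370.22 mm². At z = 17.4: the cube (footprint 20×15.5) is included at this height (area 310.00 mm²); the r=7.5 cylinder at (13.5, 1.5) contributes a regular 8-gon of circumradius 7.5 (area = (8/2)·7.500²·sin(360°/8) = 159.10 mm²); Merging all regions: the regions partially overlap — summed areas 469.10 mm² minus the doubly-counted overlap 98.88 mm² gives 370.22 mm² — area = 370.22 mm². Checking containment: the cross-section at z = 17.4 is a subset of the cross-section at z = 13.35.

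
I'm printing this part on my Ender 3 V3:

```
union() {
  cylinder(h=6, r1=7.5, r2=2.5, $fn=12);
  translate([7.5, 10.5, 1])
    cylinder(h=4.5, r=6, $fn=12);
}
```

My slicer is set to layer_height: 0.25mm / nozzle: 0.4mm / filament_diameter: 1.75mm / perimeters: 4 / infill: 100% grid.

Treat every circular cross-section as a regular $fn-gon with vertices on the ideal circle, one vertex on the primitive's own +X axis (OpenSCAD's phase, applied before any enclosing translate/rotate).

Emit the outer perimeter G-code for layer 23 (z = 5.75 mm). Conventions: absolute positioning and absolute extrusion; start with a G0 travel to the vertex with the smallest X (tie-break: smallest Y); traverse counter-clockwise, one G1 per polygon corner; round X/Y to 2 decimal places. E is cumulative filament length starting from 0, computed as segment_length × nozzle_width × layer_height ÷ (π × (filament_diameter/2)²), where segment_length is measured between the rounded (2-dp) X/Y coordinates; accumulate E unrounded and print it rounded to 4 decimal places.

At z = 5.75 mm: the cone (r1=7.5→r2=2.5) has section circumradius 2.708 here — a regular 12-gon; the cylinder at (7.5, 10.5) does not reach this height (z outside [1, 5.5]); Merging all regions: only the cone is present, so the union is just that shape — 1 connected region. The outline is a single polygon with 12 vertices. Extrusion per mm of travel: 0.4 × 0.25 / (π × 0.875²) = 0.041575. Accumulating E over each segment gives final E = 0.6999.

G0 X-2.71 Y0.00 Z5.75
G1 X-2.35 Y-1.35 E0.0581
G1 X-1.35 Y-2.35 E0.1169
G1 X0.00 Y-2.71 E0.1750
G1 X1.35 Y-2.35 E0.2331
G1 X2.35 Y-1.35 E0.2919
G1 X2.71 Y0.00 E0.3499
G1 X2.35 Y1.35 E0.4080
G1 X1.35 Y2.35 E0.4668
G1 X0.00 Y2.71 E0.5249
G1 X-1.35 Y2.35 E0.5830
G1 X-2.35 Y1.35 E0.6418
G1 X-2.71 Y0.00 E0.6999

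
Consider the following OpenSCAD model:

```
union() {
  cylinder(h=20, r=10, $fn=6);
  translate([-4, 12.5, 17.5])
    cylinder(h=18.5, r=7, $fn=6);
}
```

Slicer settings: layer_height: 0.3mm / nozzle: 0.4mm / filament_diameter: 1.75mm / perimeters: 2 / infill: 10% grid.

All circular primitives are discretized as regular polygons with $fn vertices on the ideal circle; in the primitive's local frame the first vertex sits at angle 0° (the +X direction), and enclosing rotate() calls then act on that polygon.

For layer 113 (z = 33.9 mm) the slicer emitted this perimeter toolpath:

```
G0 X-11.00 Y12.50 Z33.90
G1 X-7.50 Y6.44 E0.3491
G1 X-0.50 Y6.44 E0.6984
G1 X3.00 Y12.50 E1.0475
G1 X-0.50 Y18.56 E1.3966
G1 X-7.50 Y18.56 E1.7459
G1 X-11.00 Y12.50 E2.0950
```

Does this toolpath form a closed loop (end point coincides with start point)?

yes

Start point (G0): (-11.00, 12.50). End point (last G1): the path returns to the start — closed.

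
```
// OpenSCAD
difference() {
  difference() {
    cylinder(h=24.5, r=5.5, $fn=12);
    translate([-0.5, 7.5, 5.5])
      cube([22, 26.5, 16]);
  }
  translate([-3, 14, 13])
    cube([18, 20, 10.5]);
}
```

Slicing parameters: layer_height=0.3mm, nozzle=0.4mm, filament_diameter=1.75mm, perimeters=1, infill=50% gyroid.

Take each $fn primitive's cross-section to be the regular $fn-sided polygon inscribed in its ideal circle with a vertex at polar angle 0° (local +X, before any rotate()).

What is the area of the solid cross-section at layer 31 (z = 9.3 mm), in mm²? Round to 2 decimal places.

90.75 mm²

At z = 9.3 mm: the r=5.5 cylinder contributes a regular 12-gon of circumradius 5.5 (area = (12/2)·5.500²·sin(360°/12) = 90.75 mm²); the cube at (-0.5, 7.5) is present — its section is the full 22×26.5 rectangle (area 583.00 mm²); Taking the first minus the rest: starting from the r=5.5 cylinder (90.75 mm²), the 22×26.5 cube at (-0.5, 7.5) misses the remaining region (no effect) — area = 90.75 mm²; the cube at (-3, 14) is not intersected at this z (z outside [13, 23.5]); After the difference (first − rest): none of the subtracted shapes is present at this height, so the result so far is unchanged — area = 90.75 mm². Overall, the cross-section is a single solid region. Net area = 90.75 mm².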